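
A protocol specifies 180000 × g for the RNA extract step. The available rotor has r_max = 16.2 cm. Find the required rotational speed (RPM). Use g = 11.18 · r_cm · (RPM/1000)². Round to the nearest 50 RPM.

N ≈ 31550 RPM

180,000 = 11.18 × 16.2 × (N/1000)²
(N/1000)² = 180,000 / 181.116 = 993.8382
N = 1000 × √993.8382 ≈ 31,525.2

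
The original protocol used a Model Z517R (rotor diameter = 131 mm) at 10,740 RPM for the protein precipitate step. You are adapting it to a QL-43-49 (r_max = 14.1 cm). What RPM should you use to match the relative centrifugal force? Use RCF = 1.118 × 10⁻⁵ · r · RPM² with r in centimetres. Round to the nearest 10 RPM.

7320 RPM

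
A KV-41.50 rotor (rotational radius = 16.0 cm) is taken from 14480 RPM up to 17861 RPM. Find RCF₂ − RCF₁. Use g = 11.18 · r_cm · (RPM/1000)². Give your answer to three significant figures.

≈ 19600 × g

RCF₁ = 11.18 × 16 × (14.48)² = 11.18 × 16 × 209.6704 ≈ 37,505.8 × g
RCF₂ = 11.18 × 16 × (17.861)² = 11.18 × 16 × 319.015321 ≈ 57,065.5 × g
Increase = 57,065.5 − 37,505.8 = 19,559.7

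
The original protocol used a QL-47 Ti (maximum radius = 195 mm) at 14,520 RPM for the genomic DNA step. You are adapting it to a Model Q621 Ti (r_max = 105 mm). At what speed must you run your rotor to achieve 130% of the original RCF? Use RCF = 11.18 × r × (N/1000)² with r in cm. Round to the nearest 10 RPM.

22560 RPM

Original rotor: r = 195 mm = 19.5 cm
RCF = 11.18 × r × (N/1000)²
RCF_original = 11.18 × 19.5 × (14.52)² = 11.18 × 19.5 × 210.8304 ≈ 45,963.1 × g
Target RCF = 1.3 × 45,963.1 ≈ 59,752 × g
Your rotor: r = 105 mm = 10.5 cm
59,752 = 11.18 × 10.5 × (N/1000)²
(N/1000)² = 59,752 / 117.39 = 509.0042
N = 1000 × √509.0042 ≈ 22,561.1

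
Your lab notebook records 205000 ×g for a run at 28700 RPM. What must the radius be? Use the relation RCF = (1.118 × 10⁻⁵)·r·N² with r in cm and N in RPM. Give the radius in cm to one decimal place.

205000 = 1.118 × 10⁻⁵ × r × (28700)²
r = 205000 / (1.118 × 10⁻⁵ × 823,690,000) = 205000 / 9208.854 ≈ 22.261 cm

≈ 22.3 cm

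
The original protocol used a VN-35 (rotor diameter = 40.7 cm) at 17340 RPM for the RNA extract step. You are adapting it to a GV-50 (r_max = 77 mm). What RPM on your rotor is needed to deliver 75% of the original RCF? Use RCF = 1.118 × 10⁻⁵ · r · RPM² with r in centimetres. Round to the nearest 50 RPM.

24400 RPM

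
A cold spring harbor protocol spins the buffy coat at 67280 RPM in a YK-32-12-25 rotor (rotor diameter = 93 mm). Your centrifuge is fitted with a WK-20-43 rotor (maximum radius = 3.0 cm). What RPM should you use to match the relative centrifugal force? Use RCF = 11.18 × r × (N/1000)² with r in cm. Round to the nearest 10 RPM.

Original rotor: r = 93 mm / 2 = 46.5 mm = 4.65 cm
RCF = 11.18 × r × (N/1000)²
RCF_original = 11.18 × 4.65 × (67.28)² = 11.18 × 4.65 × 4,526.5984 ≈ 235,324.3 × g
235,324.3 = 11.18 × 3 × (N/1000)²
(N/1000)² = 235,324.3 / 33.54 = 7016.228
N = 1000 × √7016.228 ≈ 83,762.9

83760 RPM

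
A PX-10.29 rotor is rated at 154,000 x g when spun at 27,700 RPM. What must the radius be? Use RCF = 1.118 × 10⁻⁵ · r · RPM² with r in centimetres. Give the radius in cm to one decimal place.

154000 = 1.118 × 10⁻⁵ × r × (27700)²
r = 154000 / (1.118 × 10⁻⁵ × 767,290,000) = 154000 / 8578.302 ≈ 17.952 cm

≈ 18.0 cm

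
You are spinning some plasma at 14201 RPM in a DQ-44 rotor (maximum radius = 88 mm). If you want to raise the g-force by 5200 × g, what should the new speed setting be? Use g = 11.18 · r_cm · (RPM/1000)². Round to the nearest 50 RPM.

r = 88 mm = 8.8 cm
Current RCF = 11.18 × 8.8 × (14.201)² = 11.18 × 8.8 × 201.668401 ≈ 19,840.9 × g
Target RCF = 19,840.9 + 5,200 = 25,040.9 × g
(N/1000)² = 25,040.9 / 98.384 = 254.5221
N = 1000 × √254.5221 ≈ 15,953.7

15950 RPM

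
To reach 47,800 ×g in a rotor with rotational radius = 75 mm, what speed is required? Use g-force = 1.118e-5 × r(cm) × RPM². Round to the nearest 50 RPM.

N ≈ 23900 RPM

r = 75 mm = 7.5 cm
RCF = 1.118 × 10⁻⁵ × r × N²
47,800 = 1.118 × 10⁻⁵ × 7.5 × N²
N² = 47,800 / (8.385 × 10⁻⁵) = 570,065,593
N ≈ √570,065,593 ≈ 23,876.0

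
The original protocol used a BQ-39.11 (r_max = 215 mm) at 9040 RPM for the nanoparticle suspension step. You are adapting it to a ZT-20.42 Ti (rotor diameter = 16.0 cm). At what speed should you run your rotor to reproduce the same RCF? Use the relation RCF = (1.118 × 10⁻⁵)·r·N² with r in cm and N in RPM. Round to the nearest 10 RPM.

≈ 14820 RPM

Original rotor: r = 215 mm = 21.5 cm
RCF = 1.118 × 10⁻⁵ × r × N²
RCF_original = 1.118 × 10⁻⁵ × 21.5 × (9040)² = 1.118 × 10⁻⁵ × 21.5 × 81,721,600 ≈ 19,643.4 × g
Your rotor: r = 16.0 / 2 = 8 cm
19,643.4 = 1.118 × 10⁻⁵ × 8 × N²
N² = 19,643.4 / (8.944 × 10⁻⁵) = 219,626,565
N ≈ √219,626,565 ≈ 14,819.8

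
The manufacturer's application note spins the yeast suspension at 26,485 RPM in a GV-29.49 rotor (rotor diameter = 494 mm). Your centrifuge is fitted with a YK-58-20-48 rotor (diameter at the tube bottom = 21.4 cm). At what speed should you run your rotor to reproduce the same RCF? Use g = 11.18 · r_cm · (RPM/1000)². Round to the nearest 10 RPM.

≈ 40240 RPM

Original rotor: r = 494 mm / 2 = 247 mm = 24.7 cm
RCF_original = 11.18 × 24.7 × (26.485)² = 11.18 × 24.7 × 701.455225 ≈ 193,704.1 × g
Your rotor: r = 21.4 / 2 = 10.7 cm
193,704.1 = 11.18 × 10.7 × (N/1000)²
(N/1000)² = 193,704.1 / 119.626 = 1619.247
N = 1000 × √1619.247 ≈ 40,239.9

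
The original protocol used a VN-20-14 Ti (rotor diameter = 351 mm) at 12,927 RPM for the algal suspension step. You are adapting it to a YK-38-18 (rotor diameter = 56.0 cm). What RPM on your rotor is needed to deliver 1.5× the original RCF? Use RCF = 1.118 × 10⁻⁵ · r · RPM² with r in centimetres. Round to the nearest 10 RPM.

Original rotor: r = 351 mm / 2 = 175.5 mm = 17.55 cm
RCF = 1.118 × 10⁻⁵ × r × N²
RCF_original = 1.118 × 10⁻⁵ × 17.55 × (12927)² = 1.118 × 10⁻⁵ × 17.55 × 167,107,329 ≈ 32,788 × g
Target RCF = 1.5 × 32,788 ≈ 49,182 × g
Your rotor: r = 56.0 / 2 = 28 cm
49,182 = 1.118 × 10⁻⁵ × 28 × N²
N² = 49,182 / (31.304 × 10⁻⁵) = 157,110,912
N ≈ √157,110,912 ≈ 12,534.4

12530 RPM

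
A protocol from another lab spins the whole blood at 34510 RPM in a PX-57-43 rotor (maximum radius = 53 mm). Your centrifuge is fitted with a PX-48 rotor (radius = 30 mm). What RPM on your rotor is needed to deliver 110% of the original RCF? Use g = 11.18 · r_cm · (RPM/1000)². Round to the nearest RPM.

Original rotor: r = 53 mm = 5.3 cm
RCF_original = 11.18 × 5.3 × (34.51)² = 11.18 × 5.3 × 1,190.9401 ≈ 70,568 × g
Target RCF = 1.1 × 70,568 ≈ 77,624.8 × g
Your rotor: r = 30 mm = 3.0 cm
77,624.8 = 11.18 × 3 × (N/1000)²
(N/1000)² = 77,624.8 / 33.54 = 2314.395
N = 1000 × √2314.395 ≈ 48,108.2

48108 RPM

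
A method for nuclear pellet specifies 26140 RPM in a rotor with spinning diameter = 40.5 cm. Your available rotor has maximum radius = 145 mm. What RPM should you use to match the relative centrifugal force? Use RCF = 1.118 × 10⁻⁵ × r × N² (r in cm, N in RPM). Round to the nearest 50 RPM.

≈ 30900 RPM

Original rotor: r = 40.5 / 2 = 20.25 cm
RCF_original = 1.118 × 10⁻⁵ × 20.25 × (26140)² = 1.118 × 10⁻⁵ × 20.25 × 683,299,600 ≈ 154,695.6 × g
Your rotor: r = 145 mm = 14.5 cm
154,695.6 = 1.118 × 10⁻⁵ × 14.5 × N²
N² = 154,695.6 / (16.211 × 10⁻⁵) = 954,263,155
N ≈ √954,263,155 ≈ 30,891.2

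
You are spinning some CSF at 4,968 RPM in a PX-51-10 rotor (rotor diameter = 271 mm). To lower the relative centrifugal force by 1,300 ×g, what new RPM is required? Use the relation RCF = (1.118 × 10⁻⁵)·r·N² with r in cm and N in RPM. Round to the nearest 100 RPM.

≈ 4000 RPM

r = 271 mm / 2 = 135.5 mm = 13.55 cm
Current RCF = 1.118 × 10⁻⁵ × 13.55 × (4968)² = 1.118 × 10⁻⁵ × 13.55 × 24,681,024 ≈ 3,738.9 × g
Target RCF = 3,738.9 − 1,300 = 2,438.9 × g
N² = 2,438.9 / (15.1489 × 10⁻⁵) = 16,099,519
N ≈ √16,099,519 ≈ 4,012.4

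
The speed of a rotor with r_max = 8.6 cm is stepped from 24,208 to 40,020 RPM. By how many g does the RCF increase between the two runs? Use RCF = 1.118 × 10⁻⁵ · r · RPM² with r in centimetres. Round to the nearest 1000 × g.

≈ 98000 g

RCF₁ = 1.118 × 10⁻⁵ × 8.6 × (24208)² = 1.118 × 10⁻⁵ × 8.6 × 586,027,264 ≈ 56,345.3 × g
RCF₂ = 1.118 × 10⁻⁵ × 8.6 × (40020)² = 1.118 × 10⁻⁵ × 8.6 × 1,601,600,400 ≈ 153,990.7 × g
Increase = 153,990.7 − 56,345.3 = 97,645.4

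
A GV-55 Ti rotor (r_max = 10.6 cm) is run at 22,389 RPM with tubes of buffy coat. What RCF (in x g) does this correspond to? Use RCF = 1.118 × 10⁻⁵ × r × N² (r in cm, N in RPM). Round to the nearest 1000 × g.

≈ 59000 x g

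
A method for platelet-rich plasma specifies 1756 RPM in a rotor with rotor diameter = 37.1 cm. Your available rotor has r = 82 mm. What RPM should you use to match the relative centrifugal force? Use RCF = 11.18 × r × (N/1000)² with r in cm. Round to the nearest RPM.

Original rotor: r = 37.1 / 2 = 18.55 cm
RCF = 11.18 × r × (N/1000)²
RCF_original = 11.18 × 18.55 × (1.756)² = 11.18 × 18.55 × 3.083536 ≈ 639.5 × g
Your rotor: r = 82 mm = 8.2 cm
639.5 = 11.18 × 8.2 × (N/1000)²
(N/1000)² = 639.5 / 91.676 = 6.975653
N = 1000 × √6.975653 ≈ 2,641.1

2641 RPM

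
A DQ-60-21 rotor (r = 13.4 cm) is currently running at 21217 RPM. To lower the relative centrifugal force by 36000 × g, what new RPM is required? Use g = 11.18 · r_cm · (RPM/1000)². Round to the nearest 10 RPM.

Current RCF = 11.18 × 13.4 × (21.217)² = 11.18 × 13.4 × 450.161089 ≈ 67,439.5 × g
Target RCF = 67,439.5 − 36,000 = 31,439.5 × g
(N/1000)² = 31,439.5 / 149.812 = 209.8597
N = 1000 × √209.8597 ≈ 14,486.5

≈ 14490 RPM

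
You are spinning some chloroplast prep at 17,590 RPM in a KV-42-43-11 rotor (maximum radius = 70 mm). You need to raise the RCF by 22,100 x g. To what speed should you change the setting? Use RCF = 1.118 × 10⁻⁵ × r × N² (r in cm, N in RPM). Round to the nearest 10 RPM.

r = 70 mm = 7.0 cm
Current RCF = 1.118 × 10⁻⁵ × 7 × (17590)² = 1.118 × 10⁻⁵ × 7 × 309,408,100 ≈ 24,214.3 × g
Target RCF = 24,214.3 + 22,100 = 46,314.3 × g
N² = 46,314.3 / (7.826 × 10⁻⁵) = 591,800,409
N ≈ √591,800,409 ≈ 24,326.9

24330 RPM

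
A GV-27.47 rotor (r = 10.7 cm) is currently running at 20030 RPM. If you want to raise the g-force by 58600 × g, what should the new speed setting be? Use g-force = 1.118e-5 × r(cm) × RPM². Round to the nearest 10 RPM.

29850 RPM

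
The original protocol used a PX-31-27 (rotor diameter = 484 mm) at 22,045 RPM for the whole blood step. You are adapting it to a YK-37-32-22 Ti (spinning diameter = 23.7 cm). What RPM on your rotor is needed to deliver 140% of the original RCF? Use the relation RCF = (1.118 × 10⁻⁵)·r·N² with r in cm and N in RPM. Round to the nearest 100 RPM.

Original rotor: r = 484 mm / 2 = 242 mm = 24.2 cm
RCF = 1.118 × 10⁻⁵ × r × N²
RCF_original = 1.118 × 10⁻⁵ × 24.2 × (22045)² = 1.118 × 10⁻⁵ × 24.2 × 485,982,025 ≈ 131,485.4 × g
Target RCF = 1.4 × 131,485.4 ≈ 184,079.6 × g
Your rotor: r = 23.7 / 2 = 11.85 cm
184,079.6 = 1.118 × 10⁻⁵ × 11.85 × N²
N² = 184,079.6 / (13.2483 × 10⁻⁵) = 1,389,458,270
N ≈ √1,389,458,270 ≈ 37,275.4

≈ 37300 RPM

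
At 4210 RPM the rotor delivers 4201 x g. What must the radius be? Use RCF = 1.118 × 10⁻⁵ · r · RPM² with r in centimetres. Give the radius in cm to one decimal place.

21.2 cm

RCF = 1.118 × 10⁻⁵ × r × N²
4201 = 1.118 × 10⁻⁵ × r × (4210)²
r = 4201 / (1.118 × 10⁻⁵ × 17,724,100) = 4201 / 198.1554 ≈ 21.201 cm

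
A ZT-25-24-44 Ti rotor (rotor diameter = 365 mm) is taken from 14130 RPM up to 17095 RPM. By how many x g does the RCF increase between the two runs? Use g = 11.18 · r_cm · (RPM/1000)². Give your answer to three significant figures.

r = 365 mm / 2 = 182.5 mm = 18.25 cm
RCF₁ = 11.18 × 18.25 × (14.13)² = 11.18 × 18.25 × 199.6569 ≈ 40,737 × g
RCF₂ = 11.18 × 18.25 × (17.095)² = 11.18 × 18.25 × 292.239025 ≈ 59,627 × g
Increase = 59,627 − 40,737 = 18,890

≈ 18900 x g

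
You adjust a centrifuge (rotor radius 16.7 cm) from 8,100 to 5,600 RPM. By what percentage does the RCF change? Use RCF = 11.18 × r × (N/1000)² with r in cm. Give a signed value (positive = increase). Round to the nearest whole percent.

-52%

RCF ∝ N², so the ratio is (5600/8100)² = (0.691358)² = 0.4780.
Change = 0.4780 − 1 = -0.5220 → -52.2%.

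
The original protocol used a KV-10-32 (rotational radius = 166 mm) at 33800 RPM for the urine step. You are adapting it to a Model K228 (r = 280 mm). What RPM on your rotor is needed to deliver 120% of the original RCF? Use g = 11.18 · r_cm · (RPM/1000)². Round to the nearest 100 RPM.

Original rotor: r = 166 mm = 16.6 cm
RCF_original = 11.18 × 16.6 × (33.8)² = 11.18 × 16.6 × 1,142.44 ≈ 212,023.2 × g
Target RCF = 1.2 × 212,023.2 ≈ 254,427.8 × g
Your rotor: r = 280 mm = 28.0 cm
254,427.8 = 11.18 × 28 × (N/1000)²
(N/1000)² = 254,427.8 / 313.04 = 812.7645
N = 1000 × √812.7645 ≈ 28,509.0

28500 RPM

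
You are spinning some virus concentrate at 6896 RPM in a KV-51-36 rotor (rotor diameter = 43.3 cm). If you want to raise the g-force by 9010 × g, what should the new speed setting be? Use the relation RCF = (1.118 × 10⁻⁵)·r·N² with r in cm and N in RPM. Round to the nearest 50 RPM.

r = 43.3 / 2 = 21.65 cm
Current RCF = 1.118 × 10⁻⁵ × 21.65 × (6896)² = 1.118 × 10⁻⁵ × 21.65 × 47,554,816 ≈ 11,510.5 × g
Target RCF = 11,510.5 + 9,010 = 20,520.5 × g
N² = 20,520.5 / (24.2047 × 10⁻⁵) = 84,778,989
N ≈ √84,778,989 ≈ 9,207.6

9200 RPM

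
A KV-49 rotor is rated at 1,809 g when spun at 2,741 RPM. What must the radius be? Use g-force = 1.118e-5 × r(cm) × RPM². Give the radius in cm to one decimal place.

21.5 cm

1809 = 1.118 × 10⁻⁵ × r × (2741)²
r = 1809 / (1.118 × 10⁻⁵ × 7,513,081) = 1809 / 83.99625 ≈ 21.537 cm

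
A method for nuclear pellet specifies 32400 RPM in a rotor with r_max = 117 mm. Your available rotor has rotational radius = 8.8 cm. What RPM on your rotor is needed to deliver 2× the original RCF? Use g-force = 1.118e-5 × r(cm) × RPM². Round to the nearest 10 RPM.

52830 RPM

Original rotor: r = 117 mm = 11.7 cm
RCF_original = 1.118 × 10⁻⁵ × 11.7 × (32400)² = 1.118 × 10⁻⁵ × 11.7 × 1,049,760,000 ≈ 137,314.9 × g
Target RCF = 2 × 137,314.9 ≈ 274,629.8 × g
274,629.8 = 1.118 × 10⁻⁵ × 8.8 × N²
N² = 274,629.8 / (9.8384 × 10⁻⁵) = 2,791,407,139
N ≈ √2,791,407,139 ≈ 52,833.8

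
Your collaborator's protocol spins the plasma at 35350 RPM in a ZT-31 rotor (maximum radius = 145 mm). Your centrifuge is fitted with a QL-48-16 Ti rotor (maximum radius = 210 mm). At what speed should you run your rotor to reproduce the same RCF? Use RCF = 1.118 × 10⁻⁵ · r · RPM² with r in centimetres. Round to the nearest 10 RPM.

29370 RPM

Original rotor: r = 145 mm = 14.5 cm
RCF_original = 1.118 × 10⁻⁵ × 14.5 × (35350)² = 1.118 × 10⁻⁵ × 14.5 × 1,249,622,500 ≈ 202,576.3 × g
Your rotor: r = 210 mm = 21.0 cm
202,576.3 = 1.118 × 10⁻⁵ × 21 × N²
N² = 202,576.3 / (23.478 × 10⁻⁵) = 862,834,569
N ≈ √862,834,569 ≈ 29,374.0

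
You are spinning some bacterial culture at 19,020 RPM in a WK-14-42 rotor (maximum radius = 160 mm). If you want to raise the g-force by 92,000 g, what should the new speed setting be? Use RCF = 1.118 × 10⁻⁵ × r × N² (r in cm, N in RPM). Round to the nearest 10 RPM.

29600 RPM

r = 160 mm = 16.0 cm
Current RCF = 1.118 × 10⁻⁵ × 16 × (19020)² = 1.118 × 10⁻⁵ × 16 × 361,760,400 ≈ 64,711.7 × g
Target RCF = 64,711.7 + 92,000 = 156,711.7 × g
N² = 156,711.7 / (17.888 × 10⁻⁵) = 876,071,668
N ≈ √876,071,668 ≈ 29,598.5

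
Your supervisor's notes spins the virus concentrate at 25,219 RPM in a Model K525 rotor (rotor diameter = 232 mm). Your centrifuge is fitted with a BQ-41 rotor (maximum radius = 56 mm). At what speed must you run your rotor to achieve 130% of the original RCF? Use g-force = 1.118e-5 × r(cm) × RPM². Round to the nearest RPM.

41384 RPM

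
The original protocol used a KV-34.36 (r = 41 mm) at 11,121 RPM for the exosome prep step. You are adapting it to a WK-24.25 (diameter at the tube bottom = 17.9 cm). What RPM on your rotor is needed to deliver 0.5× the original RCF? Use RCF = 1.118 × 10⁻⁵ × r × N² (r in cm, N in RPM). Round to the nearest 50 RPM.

Original rotor: r = 41 mm = 4.1 cm
RCF = 1.118 × 10⁻⁵ × r × N²
RCF_original = 1.118 × 10⁻⁵ × 4.1 × (11121)² = 1.118 × 10⁻⁵ × 4.1 × 123,676,641 ≈ 5,669.1 × g
Target RCF = 0.5 × 5,669.1 ≈ 2,834.6 × g
Your rotor: r = 17.9 / 2 = 8.95 cm
2,834.6 = 1.118 × 10⁻⁵ × 8.95 × N²
N² = 2,834.6 / (10.0061 × 10⁻⁵) = 28,328,719
N ≈ √28,328,719 ≈ 5,322.5

≈ 5300 RPM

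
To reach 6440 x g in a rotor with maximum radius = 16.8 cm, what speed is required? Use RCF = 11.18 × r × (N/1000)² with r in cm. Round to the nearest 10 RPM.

≈ 5860 RPM

6,440 = 11.18 × 16.8 × (N/1000)²
(N/1000)² = 6,440 / 187.824 = 34.28742
N = 1000 × √34.28742 ≈ 5,855.5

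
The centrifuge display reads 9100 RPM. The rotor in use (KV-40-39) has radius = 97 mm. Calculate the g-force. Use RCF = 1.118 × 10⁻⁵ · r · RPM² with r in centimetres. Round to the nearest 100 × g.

≈ 9000 x g

r = 97 mm = 9.7 cm
RCF = 1.118 × 10⁻⁵ × 9.7 × (9100)² = 1.118 × 10⁻⁵ × 9.7 × 82,810,000 ≈ 8,980.4 × g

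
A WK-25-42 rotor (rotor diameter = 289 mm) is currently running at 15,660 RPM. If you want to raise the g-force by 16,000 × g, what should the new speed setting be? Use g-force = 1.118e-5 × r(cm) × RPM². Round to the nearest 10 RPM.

18550 RPM

r = 289 mm / 2 = 144.5 mm = 14.45 cm
Current RCF = 1.118 × 10⁻⁵ × 14.45 × (15660)² = 1.118 × 10⁻⁵ × 14.45 × 245,235,600 ≈ 39,618.1 × g
Target RCF = 39,618.1 + 16,000 = 55,618.1 × g
N² = 55,618.1 / (16.1551 × 10⁻⁵) = 344,275,801
N ≈ √344,275,801 ≈ 18,554.7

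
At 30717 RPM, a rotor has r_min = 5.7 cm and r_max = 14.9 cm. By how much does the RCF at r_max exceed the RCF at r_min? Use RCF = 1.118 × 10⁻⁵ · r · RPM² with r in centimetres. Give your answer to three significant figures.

≈ 97000 g

RCF_max = 1.118 × 10⁻⁵ × 14.9 × (30717)² = 1.118 × 10⁻⁵ × 14.9 × 943,534,089 ≈ 157,175.8 × g
RCF_min = 1.118 × 10⁻⁵ × 5.7 × (30717)² = 1.118 × 10⁻⁵ × 5.7 × 943,534,089 ≈ 60,127.7 × g
ΔRCF = 157,175.8 − 60,127.7 = 97,048.1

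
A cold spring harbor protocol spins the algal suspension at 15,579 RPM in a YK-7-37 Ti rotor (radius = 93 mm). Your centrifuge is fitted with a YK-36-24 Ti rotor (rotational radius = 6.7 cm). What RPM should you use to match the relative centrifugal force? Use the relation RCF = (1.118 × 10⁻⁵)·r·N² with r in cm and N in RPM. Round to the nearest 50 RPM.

18350 RPM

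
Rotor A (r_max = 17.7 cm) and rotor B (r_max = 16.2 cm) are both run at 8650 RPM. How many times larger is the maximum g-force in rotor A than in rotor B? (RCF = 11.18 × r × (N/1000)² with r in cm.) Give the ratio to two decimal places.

At fixed N, RCF ∝ r, so RCF_A/RCF_B = r_A/r_B = 17.7 / 16.2 = 1.0926.

1.09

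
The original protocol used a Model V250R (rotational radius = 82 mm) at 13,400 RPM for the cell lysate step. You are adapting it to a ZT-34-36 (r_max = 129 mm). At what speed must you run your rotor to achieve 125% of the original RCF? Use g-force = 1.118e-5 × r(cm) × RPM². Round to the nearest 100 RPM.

≈ 11900 RPM

Original rotor: r = 82 mm = 8.2 cm
RCF_original = 1.118 × 10⁻⁵ × 8.2 × (13400)² = 1.118 × 10⁻⁵ × 8.2 × 179,560,000 ≈ 16,461.3 × g
Target RCF = 1.25 × 16,461.3 ≈ 20,576.6 × g
Your rotor: r = 129 mm = 12.9 cm
20,576.6 = 1.118 × 10⁻⁵ × 12.9 × N²
N² = 20,576.6 / (14.4222 × 10⁻⁵) = 142,673,101
N ≈ √142,673,101 ≈ 11,944.6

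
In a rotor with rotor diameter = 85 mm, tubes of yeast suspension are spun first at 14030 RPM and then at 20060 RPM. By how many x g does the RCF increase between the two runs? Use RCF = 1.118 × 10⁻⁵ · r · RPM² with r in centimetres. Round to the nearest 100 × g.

r = 85 mm / 2 = 42.5 mm = 4.25 cm
RCF₁ = 1.118 × 10⁻⁵ × 4.25 × (14030)² = 1.118 × 10⁻⁵ × 4.25 × 196,840,900 ≈ 9,352.9 × g
RCF₂ = 1.118 × 10⁻⁵ × 4.25 × (20060)² = 1.118 × 10⁻⁵ × 4.25 × 402,403,600 ≈ 19,120.2 × g
Increase = 19,120.2 − 9,352.9 = 9,767.3

≈ 9800 x g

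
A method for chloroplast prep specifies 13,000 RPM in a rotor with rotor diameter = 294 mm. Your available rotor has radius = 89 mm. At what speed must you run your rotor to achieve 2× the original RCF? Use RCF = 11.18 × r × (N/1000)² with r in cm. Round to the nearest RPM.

Original rotor: r = 294 mm / 2 = 147 mm = 14.7 cm
RCF_original = 11.18 × 14.7 × (13)² = 11.18 × 14.7 × 169 ≈ 27,774.5 × g
Target RCF = 2 × 27,774.5 ≈ 55,549 × g
Your rotor: r = 89 mm = 8.9 cm
55,549 = 11.18 × 8.9 × (N/1000)²
(N/1000)² = 55,549 / 99.502 = 558.2702
N = 1000 × √558.2702 ≈ 23,627.7

23628 RPM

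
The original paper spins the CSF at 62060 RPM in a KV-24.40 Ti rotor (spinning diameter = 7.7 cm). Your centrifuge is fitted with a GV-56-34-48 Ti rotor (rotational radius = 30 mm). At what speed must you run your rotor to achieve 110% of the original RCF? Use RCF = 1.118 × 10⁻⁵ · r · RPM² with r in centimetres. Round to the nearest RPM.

≈ 73736 RPM

Original rotor: r = 7.7 / 2 = 3.85 cm
RCF_original = 1.118 × 10⁻⁵ × 3.85 × (62060)² = 1.118 × 10⁻⁵ × 3.85 × 3,851,443,600 ≈ 165,777.7 × g
Target RCF = 1.1 × 165,777.7 ≈ 182,355.5 × g
Your rotor: r = 30 mm = 3.0 cm
182,355.5 = 1.118 × 10⁻⁵ × 3 × N²
N² = 182,355.5 / (3.354 × 10⁻⁵) = 5,436,955,874
N ≈ √5,436,955,874 ≈ 73,735.7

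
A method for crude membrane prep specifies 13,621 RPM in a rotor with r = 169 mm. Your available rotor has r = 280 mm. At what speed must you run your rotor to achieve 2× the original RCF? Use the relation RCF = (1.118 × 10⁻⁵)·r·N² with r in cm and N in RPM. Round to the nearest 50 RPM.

≈ 14950 RPM

Original rotor: r = 169 mm = 16.9 cm
RCF = 1.118 × 10⁻⁵ × r × N²
RCF_original = 1.118 × 10⁻⁵ × 16.9 × (13621)² = 1.118 × 10⁻⁵ × 16.9 × 185,531,641 ≈ 35,054.7 × g
Target RCF = 2 × 35,054.7 ≈ 70,109.4 × g
Your rotor: r = 280 mm = 28.0 cm
70,109.4 = 1.118 × 10⁻⁵ × 28 × N²
N² = 70,109.4 / (31.304 × 10⁻⁵) = 223,963,072
N ≈ √223,963,072 ≈ 14,965.4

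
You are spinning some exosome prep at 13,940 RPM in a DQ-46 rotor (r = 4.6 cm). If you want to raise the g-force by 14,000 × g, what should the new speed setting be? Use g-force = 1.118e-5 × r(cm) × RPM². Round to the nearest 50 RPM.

21600 RPM

Current RCF = 1.118 × 10⁻⁵ × 4.6 × (13940)² = 1.118 × 10⁻⁵ × 4.6 × 194,323,600 ≈ 9,993.7 × g
Target RCF = 9,993.7 + 14,000 = 23,993.7 × g
N² = 23,993.7 / (5.1428 × 10⁻⁵) = 466,549,351
N ≈ √466,549,351 ≈ 21,599.8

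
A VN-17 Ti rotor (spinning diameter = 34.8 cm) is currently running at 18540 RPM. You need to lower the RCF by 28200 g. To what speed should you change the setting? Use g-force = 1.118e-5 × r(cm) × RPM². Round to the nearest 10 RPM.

r = 34.8 / 2 = 17.4 cm
Current RCF = 1.118 × 10⁻⁵ × 17.4 × (18540)² = 1.118 × 10⁻⁵ × 17.4 × 343,731,600 ≈ 66,866.8 × g
Target RCF = 66,866.8 − 28,200 = 38,666.8 × g
N² = 38,666.8 / (19.4532 × 10⁻⁵) = 198,768,326
N ≈ √198,768,326 ≈ 14,098.5

N₂ ≈ 14100 RPM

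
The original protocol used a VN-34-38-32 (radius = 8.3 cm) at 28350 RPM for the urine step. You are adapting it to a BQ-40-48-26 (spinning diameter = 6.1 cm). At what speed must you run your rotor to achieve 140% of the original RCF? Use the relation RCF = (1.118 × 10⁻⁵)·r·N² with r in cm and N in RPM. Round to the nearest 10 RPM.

≈ 55340 RPM

RCF = 1.118 × 10⁻⁵ × r × N²
RCF_original = 1.118 × 10⁻⁵ × 8.3 × (28350)² = 1.118 × 10⁻⁵ × 8.3 × 803,722,500 ≈ 74,580.6 × g
Target RCF = 1.4 × 74,580.6 ≈ 104,412.8 × g
Your rotor: r = 6.1 / 2 = 3.05 cm
104,412.8 = 1.118 × 10⁻⁵ × 3.05 × N²
N² = 104,412.8 / (3.4099 × 10⁻⁵) = 3,062,048,740
N ≈ √3,062,048,740 ≈ 55,335.8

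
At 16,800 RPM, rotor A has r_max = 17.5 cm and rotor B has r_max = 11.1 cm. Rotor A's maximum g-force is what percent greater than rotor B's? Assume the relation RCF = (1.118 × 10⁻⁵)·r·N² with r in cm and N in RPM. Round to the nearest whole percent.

At equal RPM, RCF scales linearly with r: ratio = 17.5 / 11.1 = 1.5766.
So rotor A delivers 57.7% more g-force.

58%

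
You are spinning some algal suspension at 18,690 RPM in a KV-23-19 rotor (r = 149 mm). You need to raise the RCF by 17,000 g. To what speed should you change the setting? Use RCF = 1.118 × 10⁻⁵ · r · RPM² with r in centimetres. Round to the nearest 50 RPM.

r = 149 mm = 14.9 cm
Current RCF = 1.118 × 10⁻⁵ × 14.9 × (18690)² = 1.118 × 10⁻⁵ × 14.9 × 349,316,100 ≈ 58,189.8 × g
Target RCF = 58,189.8 + 17,000 = 75,189.8 × g
N² = 75,189.8 / (16.6582 × 10⁻⁵) = 451,368,095
N ≈ √451,368,095 ≈ 21,245.4

≈ 21250 RPM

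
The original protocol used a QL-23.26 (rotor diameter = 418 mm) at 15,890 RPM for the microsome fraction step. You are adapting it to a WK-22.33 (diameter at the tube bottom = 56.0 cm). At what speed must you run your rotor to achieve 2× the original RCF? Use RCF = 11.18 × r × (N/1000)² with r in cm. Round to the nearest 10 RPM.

≈ 19410 RPM

Original rotor: r = 418 mm / 2 = 209 mm = 20.9 cm
RCF_original = 11.18 × 20.9 × (15.89)² = 11.18 × 20.9 × 252.4921 ≈ 58,997.8 × g
Target RCF = 2 × 58,997.8 ≈ 117,995.6 × g
Your rotor: r = 56.0 / 2 = 28 cm
117,995.6 = 11.18 × 28 × (N/1000)²
(N/1000)² = 117,995.6 / 313.04 = 376.9346
N = 1000 × √376.9346 ≈ 19,414.8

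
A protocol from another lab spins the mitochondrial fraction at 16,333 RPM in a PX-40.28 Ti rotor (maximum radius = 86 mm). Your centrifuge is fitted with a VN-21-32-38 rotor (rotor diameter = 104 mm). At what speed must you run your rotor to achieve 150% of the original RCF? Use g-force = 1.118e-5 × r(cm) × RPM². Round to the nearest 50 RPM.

Original rotor: r = 86 mm = 8.6 cm
RCF_original = 1.118 × 10⁻⁵ × 8.6 × (16333)² = 1.118 × 10⁻⁵ × 8.6 × 266,766,889 ≈ 25,649.1 × g
Target RCF = 1.5 × 25,649.1 ≈ 38,473.6 × g
Your rotor: r = 104 mm / 2 = 52 mm = 5.2 cm
38,473.6 = 1.118 × 10⁻⁵ × 5.2 × N²
N² = 38,473.6 / (5.8136 × 10⁻⁵) = 661,786,157
N ≈ √661,786,157 ≈ 25,725.2

≈ 25750 RPM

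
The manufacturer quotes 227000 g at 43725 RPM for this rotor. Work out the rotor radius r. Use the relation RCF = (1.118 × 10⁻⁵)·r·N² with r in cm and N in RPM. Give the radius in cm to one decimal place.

RCF = 1.118 × 10⁻⁵ × r × N²
227000 = 1.118 × 10⁻⁵ × r × (43725)²
r = 227000 / (1.118 × 10⁻⁵ × 1,911,875,625) = 227000 / 21374.77 ≈ 10.620 cm

≈ 10.6 cm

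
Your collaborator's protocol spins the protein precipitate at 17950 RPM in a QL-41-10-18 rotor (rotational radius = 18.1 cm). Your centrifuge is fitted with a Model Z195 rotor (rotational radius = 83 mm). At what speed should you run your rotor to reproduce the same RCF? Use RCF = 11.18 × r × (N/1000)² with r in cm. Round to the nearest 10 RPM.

RCF_original = 11.18 × 18.1 × (17.95)² = 11.18 × 18.1 × 322.2025 ≈ 65,200.3 × g
Your rotor: r = 83 mm = 8.3 cm
65,200.3 = 11.18 × 8.3 × (N/1000)²
(N/1000)² = 65,200.3 / 92.794 = 702.6349
N = 1000 × √702.6349 ≈ 26,507.3

26510 RPM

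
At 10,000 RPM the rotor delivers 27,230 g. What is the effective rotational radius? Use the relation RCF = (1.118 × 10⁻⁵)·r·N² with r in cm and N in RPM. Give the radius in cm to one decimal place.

27230 = 1.118 × 10⁻⁵ × r × (10000)²
r = 27230 / (1.118 × 10⁻⁵ × 100,000,000) = 27230 / 1118 ≈ 24.356 cm

r ≈ 24.4 cm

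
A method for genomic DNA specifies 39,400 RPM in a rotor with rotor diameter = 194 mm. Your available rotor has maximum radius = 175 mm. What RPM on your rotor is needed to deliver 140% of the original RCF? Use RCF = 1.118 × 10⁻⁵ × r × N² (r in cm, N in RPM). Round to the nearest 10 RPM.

34710 RPM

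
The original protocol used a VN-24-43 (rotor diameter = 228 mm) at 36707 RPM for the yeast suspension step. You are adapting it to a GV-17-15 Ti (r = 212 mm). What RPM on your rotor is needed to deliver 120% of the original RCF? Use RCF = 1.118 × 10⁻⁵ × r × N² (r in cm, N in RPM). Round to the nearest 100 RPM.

Original rotor: r = 228 mm / 2 = 114 mm = 11.4 cm
RCF = 1.118 × 10⁻⁵ × r × N²
RCF_original = 1.118 × 10⁻⁵ × 11.4 × (36707)² = 1.118 × 10⁻⁵ × 11.4 × 1,347,403,849 ≈ 171,729.3 × g
Target RCF = 1.2 × 171,729.3 ≈ 206,075.2 × g
Your rotor: r = 212 mm = 21.2 cm
206,075.2 = 1.118 × 10⁻⁵ × 21.2 × N²
N² = 206,075.2 / (23.7016 × 10⁻⁵) = 869,456,914
N ≈ √869,456,914 ≈ 29,486.6

29500 RPM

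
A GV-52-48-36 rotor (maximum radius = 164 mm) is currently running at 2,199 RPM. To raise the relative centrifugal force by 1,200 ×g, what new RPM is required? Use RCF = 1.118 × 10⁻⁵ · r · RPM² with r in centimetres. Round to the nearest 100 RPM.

r = 164 mm = 16.4 cm
Current RCF = 1.118 × 10⁻⁵ × 16.4 × (2199)² = 1.118 × 10⁻⁵ × 16.4 × 4,835,601 ≈ 886.6 × g
Target RCF = 886.6 + 1,200 = 2,086.6 × g
N² = 2,086.6 / (18.3352 × 10⁻⁵) = 11,380,296
N ≈ √11,380,296 ≈ 3,373.5

≈ 3400 RPM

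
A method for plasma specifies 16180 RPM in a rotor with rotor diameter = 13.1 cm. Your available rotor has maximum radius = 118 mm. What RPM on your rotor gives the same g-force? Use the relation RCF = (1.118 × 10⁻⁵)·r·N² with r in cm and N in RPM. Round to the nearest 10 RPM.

≈ 12050 RPM

Original rotor: r = 13.1 / 2 = 6.55 cm
RCF_original = 1.118 × 10⁻⁵ × 6.55 × (16180)² = 1.118 × 10⁻⁵ × 6.55 × 261,792,400 ≈ 19,170.8 × g
Your rotor: r = 118 mm = 11.8 cm
19,170.8 = 1.118 × 10⁻⁵ × 11.8 × N²
N² = 19,170.8 / (13.1924 × 10⁻⁵) = 145,317,001
N ≈ √145,317,001 ≈ 12,054.8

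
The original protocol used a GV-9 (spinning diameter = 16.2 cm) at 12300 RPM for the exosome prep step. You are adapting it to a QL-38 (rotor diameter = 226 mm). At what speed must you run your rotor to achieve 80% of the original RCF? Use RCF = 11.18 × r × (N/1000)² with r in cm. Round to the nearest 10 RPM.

9310 RPM

Original rotor: r = 16.2 / 2 = 8.1 cm
RCF_original = 11.18 × 8.1 × (12.3)² = 11.18 × 8.1 × 151.29 ≈ 13,700.5 × g
Target RCF = 0.8 × 13,700.5 ≈ 10,960.4 × g
Your rotor: r = 226 mm / 2 = 113 mm = 11.3 cm
10,960.4 = 11.18 × 11.3 × (N/1000)²
(N/1000)² = 10,960.4 / 126.334 = 86.75733
N = 1000 × √86.75733 ≈ 9,314.4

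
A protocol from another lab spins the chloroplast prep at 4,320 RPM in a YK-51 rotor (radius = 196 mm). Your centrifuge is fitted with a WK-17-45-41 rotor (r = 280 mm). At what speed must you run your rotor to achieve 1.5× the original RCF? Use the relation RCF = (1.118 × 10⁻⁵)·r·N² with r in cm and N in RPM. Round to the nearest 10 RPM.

≈ 4430 RPM

Original rotor: r = 196 mm = 19.6 cm
RCF = 1.118 × 10⁻⁵ × r × N²
RCF_original = 1.118 × 10⁻⁵ × 19.6 × (4320)² = 1.118 × 10⁻⁵ × 19.6 × 18,662,400 ≈ 4,089.5 × g
Target RCF = 1.5 × 4,089.5 ≈ 6,134.2 × g
Your rotor: r = 280 mm = 28.0 cm
6,134.2 = 1.118 × 10⁻⁵ × 28 × N²
N² = 6,134.2 / (31.304 × 10⁻⁵) = 19,595,579
N ≈ √19,595,579 ≈ 4,426.7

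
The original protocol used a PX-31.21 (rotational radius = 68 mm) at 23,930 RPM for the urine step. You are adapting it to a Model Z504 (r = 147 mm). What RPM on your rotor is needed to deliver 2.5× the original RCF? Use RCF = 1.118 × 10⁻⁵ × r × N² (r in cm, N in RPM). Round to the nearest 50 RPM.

Original rotor: r = 68 mm = 6.8 cm
RCF_original = 1.118 × 10⁻⁵ × 6.8 × (23930)² = 1.118 × 10⁻⁵ × 6.8 × 572,644,900 ≈ 43,534.8 × g
Target RCF = 2.5 × 43,534.8 ≈ 108,837 × g
Your rotor: r = 147 mm = 14.7 cm
108,837 = 1.118 × 10⁻⁵ × 14.7 × N²
N² = 108,837 / (16.4346 × 10⁻⁵) = 662,243,073
N ≈ √662,243,073 ≈ 25,734.1

≈ 25750 RPM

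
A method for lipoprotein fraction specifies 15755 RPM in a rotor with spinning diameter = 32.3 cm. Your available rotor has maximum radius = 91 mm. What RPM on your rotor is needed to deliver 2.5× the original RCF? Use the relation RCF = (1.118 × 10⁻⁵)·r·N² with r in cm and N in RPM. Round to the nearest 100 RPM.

33200 RPM

Original rotor: r = 32.3 / 2 = 16.15 cm
RCF = 1.118 × 10⁻⁵ × r × N²
RCF_original = 1.118 × 10⁻⁵ × 16.15 × (15755)² = 1.118 × 10⁻⁵ × 16.15 × 248,220,025 ≈ 44,817.9 × g
Target RCF = 2.5 × 44,817.9 ≈ 112,044.8 × g
Your rotor: r = 91 mm = 9.1 cm
112,044.8 = 1.118 × 10⁻⁵ × 9.1 × N²
N² = 112,044.8 / (10.1738 × 10⁻⁵) = 1,101,307,279
N ≈ √1,101,307,279 ≈ 33,186.0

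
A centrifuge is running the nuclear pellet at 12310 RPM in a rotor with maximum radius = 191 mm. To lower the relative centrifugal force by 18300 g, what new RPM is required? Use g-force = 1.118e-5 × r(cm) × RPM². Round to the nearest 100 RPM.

r = 191 mm = 19.1 cm
Current RCF = 1.118 × 10⁻⁵ × 19.1 × (12310)² = 1.118 × 10⁻⁵ × 19.1 × 151,536,100 ≈ 32,358.7 × g
Target RCF = 32,358.7 − 18,300 = 14,058.7 × g
N² = 14,058.7 / (21.3538 × 10⁻⁵) = 65,836,994
N ≈ √65,836,994 ≈ 8,114.0

8100 RPM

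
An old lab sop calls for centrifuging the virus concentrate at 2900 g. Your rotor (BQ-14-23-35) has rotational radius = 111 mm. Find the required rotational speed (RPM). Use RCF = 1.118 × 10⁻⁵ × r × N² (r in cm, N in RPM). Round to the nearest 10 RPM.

r = 111 mm = 11.1 cm
RCF = 1.118 × 10⁻⁵ × r × N²
2,900 = 1.118 × 10⁻⁵ × 11.1 × N²
N² = 2,900 / (12.4098 × 10⁻⁵) = 23,368,628
N ≈ √23,368,628 ≈ 4,834.1

N ≈ 4830 RPM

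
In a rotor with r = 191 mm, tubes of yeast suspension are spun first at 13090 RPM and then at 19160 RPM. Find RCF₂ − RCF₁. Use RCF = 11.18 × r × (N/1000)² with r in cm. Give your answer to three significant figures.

r = 191 mm = 19.1 cm
RCF₁ = 11.18 × 19.1 × (13.09)² = 11.18 × 19.1 × 171.3481 ≈ 36,589.3 × g
RCF₂ = 11.18 × 19.1 × (19.16)² = 11.18 × 19.1 × 367.1056 ≈ 78,391 × g
Increase = 78,391 − 36,589.3 = 41,801.7

41800 g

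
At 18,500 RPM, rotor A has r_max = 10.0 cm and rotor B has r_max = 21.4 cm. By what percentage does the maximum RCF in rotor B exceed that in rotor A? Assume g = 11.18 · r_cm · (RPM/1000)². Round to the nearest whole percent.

At equal RPM, RCF scales linearly with r: ratio = 21.4 / 10.0 = 2.1400.
So rotor B delivers 114.0% more g-force.

114%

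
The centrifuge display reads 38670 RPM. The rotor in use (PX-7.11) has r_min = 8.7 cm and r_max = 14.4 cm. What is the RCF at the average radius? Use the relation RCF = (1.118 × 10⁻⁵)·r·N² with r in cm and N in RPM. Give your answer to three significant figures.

r_avg = (8.7 + 14.4) / 2 = 11.55 cm
RCF = 1.118 × 10⁻⁵ × 11.55 × (38670)² = 1.118 × 10⁻⁵ × 11.55 × 1,495,368,900 ≈ 193,095.5 × g

RCF ≈ 193000 g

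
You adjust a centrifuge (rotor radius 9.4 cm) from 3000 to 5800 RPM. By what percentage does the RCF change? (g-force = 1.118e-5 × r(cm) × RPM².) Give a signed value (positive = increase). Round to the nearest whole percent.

RCF ∝ N², so the ratio is (5800/3000)² = (1.933333)² = 3.7378.
Change = 3.7378 − 1 = +2.7378 → +273.8%.

+274%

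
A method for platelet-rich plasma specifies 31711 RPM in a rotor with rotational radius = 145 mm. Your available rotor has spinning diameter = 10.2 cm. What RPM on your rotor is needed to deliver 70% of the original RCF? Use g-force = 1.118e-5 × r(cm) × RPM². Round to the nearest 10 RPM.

Original rotor: r = 145 mm = 14.5 cm
RCF_original = 1.118 × 10⁻⁵ × 14.5 × (31711)² = 1.118 × 10⁻⁵ × 14.5 × 1,005,587,521 ≈ 163,015.8 × g
Target RCF = 0.7 × 163,015.8 ≈ 114,111.1 × g
Your rotor: r = 10.2 / 2 = 5.1 cm
114,111.1 = 1.118 × 10⁻⁵ × 5.1 × N²
N² = 114,111.1 / (5.7018 × 10⁻⁵) = 2,001,317,128
N ≈ √2,001,317,128 ≈ 44,736.1

≈ 44740 RPM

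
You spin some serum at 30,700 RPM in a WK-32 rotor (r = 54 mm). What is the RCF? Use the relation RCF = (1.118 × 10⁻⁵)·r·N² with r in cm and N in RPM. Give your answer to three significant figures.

RCF ≈ 56900 × g

r = 54 mm = 5.4 cm
RCF = 1.118 × 10⁻⁵ × 5.4 × (30700)² = 1.118 × 10⁻⁵ × 5.4 × 942,490,000 ≈ 56,900 × g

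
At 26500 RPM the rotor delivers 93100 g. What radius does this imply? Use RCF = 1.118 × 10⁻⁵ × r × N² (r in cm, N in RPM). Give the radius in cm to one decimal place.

≈ 11.9 cm

RCF = 1.118 × 10⁻⁵ × r × N²
93100 = 1.118 × 10⁻⁵ × r × (26500)²
r = 93100 / (1.118 × 10⁻⁵ × 702,250,000) = 93100 / 7851.155 ≈ 11.858 cm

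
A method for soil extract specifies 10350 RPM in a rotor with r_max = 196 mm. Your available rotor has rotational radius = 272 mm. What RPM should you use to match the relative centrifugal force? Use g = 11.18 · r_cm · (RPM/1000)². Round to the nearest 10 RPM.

Original rotor: r = 196 mm = 19.6 cm
RCF_original = 11.18 × 19.6 × (10.35)² = 11.18 × 19.6 × 107.1225 ≈ 23,473.5 × g
Your rotor: r = 272 mm = 27.2 cm
23,473.5 = 11.18 × 27.2 × (N/1000)²
(N/1000)² = 23,473.5 / 304.096 = 77.19108
N = 1000 × √77.19108 ≈ 8,785.8

≈ 8790 RPM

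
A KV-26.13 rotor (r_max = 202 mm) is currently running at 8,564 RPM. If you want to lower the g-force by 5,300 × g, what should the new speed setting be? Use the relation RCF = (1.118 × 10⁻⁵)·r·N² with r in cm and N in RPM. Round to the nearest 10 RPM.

N₂ ≈ 7060 RPM

r = 202 mm = 20.2 cm
Current RCF = 1.118 × 10⁻⁵ × 20.2 × (8564)² = 1.118 × 10⁻⁵ × 20.2 × 73,342,096 ≈ 16,563.3 × g
Target RCF = 16,563.3 − 5,300 = 11,263.3 × g
N² = 11,263.3 / (22.5836 × 10⁻⁵) = 49,873,802
N ≈ √49,873,802 ≈ 7,062.1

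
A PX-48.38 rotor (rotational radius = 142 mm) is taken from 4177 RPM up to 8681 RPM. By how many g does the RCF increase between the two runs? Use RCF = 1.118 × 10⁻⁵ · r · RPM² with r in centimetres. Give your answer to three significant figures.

r = 142 mm = 14.2 cm
RCF₁ = 1.118 × 10⁻⁵ × 14.2 × (4177)² = 1.118 × 10⁻⁵ × 14.2 × 17,447,329 ≈ 2,769.9 × g
RCF₂ = 1.118 × 10⁻⁵ × 14.2 × (8681)² = 1.118 × 10⁻⁵ × 14.2 × 75,359,761 ≈ 11,963.8 × g
Increase = 11,963.8 − 2,769.9 = 9,193.9

9190 g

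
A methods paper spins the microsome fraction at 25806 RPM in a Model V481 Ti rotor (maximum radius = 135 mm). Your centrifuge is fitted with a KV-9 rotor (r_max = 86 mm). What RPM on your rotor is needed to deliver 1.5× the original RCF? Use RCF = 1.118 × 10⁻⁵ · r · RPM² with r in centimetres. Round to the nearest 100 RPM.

Original rotor: r = 135 mm = 13.5 cm
RCF_original = 1.118 × 10⁻⁵ × 13.5 × (25806)² = 1.118 × 10⁻⁵ × 13.5 × 665,949,636 ≈ 100,511.8 × g
Target RCF = 1.5 × 100,511.8 ≈ 150,767.7 × g
Your rotor: r = 86 mm = 8.6 cm
150,767.7 = 1.118 × 10⁻⁵ × 8.6 × N²
N² = 150,767.7 / (9.6148 × 10⁻⁵) = 1,568,079,419
N ≈ √1,568,079,419 ≈ 39,599.0

39600 RPM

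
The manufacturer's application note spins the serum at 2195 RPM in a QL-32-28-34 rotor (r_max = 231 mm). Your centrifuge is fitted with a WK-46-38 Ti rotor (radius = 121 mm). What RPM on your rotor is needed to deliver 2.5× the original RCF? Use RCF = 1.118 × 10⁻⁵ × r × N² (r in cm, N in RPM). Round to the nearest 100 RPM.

4800 RPM

Original rotor: r = 231 mm = 23.1 cm
RCF_original = 1.118 × 10⁻⁵ × 23.1 × (2195)² = 1.118 × 10⁻⁵ × 23.1 × 4,818,025 ≈ 1,244.3 × g
Target RCF = 2.5 × 1,244.3 ≈ 3,110.8 × g
Your rotor: r = 121 mm = 12.1 cm
3,110.8 = 1.118 × 10⁻⁵ × 12.1 × N²
N² = 3,110.8 / (13.5278 × 10⁻⁵) = 22,995,609
N ≈ √22,995,609 ≈ 4,795.4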